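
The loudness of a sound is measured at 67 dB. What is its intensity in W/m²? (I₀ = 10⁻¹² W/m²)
I = I₀·10^(β/10) = 5.01 × 10⁻⁶ W/m²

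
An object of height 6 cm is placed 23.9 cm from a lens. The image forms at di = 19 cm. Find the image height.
hi = (-di/do) × ho = -4.77 cm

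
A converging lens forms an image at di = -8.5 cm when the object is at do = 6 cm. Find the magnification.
M = −di/do = 1.417 (upright image)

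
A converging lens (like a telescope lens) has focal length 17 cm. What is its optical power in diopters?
P = 1/f = 5.882 D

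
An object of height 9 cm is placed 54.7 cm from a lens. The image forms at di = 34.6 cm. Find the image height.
hi = (-di/do) × ho = -5.693 cm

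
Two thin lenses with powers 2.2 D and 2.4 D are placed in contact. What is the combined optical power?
P_total = P₁ + P₂ = 4.6 D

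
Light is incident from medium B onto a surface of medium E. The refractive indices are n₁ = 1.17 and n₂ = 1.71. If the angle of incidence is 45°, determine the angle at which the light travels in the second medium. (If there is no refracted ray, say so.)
sin θ₂ = (n₁/n₂)·sin θ₁ = 0.4838 → θ₂ = 28.93°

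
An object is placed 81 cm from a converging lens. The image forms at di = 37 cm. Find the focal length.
1/f = 1/do + 1/di → f = 25.4 cm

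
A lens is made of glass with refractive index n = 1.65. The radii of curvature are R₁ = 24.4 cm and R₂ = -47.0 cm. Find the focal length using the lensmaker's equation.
1/f = (n − 1)(1/R₁ − 1/R₂) → f = 24.71 cm (converging lens)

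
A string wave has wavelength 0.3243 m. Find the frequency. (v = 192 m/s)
f = v/λ = 592 Hz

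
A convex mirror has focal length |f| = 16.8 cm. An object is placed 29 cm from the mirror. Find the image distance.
f = −16.8 cm (convex); 1/di = 1/f − 1/do → di = -10.64 cm (virtual image, behind mirror)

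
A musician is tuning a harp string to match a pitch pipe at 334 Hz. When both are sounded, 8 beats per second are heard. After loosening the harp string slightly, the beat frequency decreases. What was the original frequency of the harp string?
342 Hz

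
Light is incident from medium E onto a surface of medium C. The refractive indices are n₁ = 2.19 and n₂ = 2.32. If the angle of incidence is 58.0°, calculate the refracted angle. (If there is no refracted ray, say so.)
sin θ₂ = (n₁/n₂)·sin θ₁ = 0.8005 → θ₂ = 53.18°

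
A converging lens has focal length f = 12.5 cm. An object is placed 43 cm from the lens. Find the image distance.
1/di = 1/f − 1/do → di = 17.62 cm (real image)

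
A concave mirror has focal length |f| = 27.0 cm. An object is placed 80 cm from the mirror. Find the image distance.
f = +27.0 cm (concave); 1/di = 1/f − 1/do → di = 40.75 cm (real image, in front of mirror)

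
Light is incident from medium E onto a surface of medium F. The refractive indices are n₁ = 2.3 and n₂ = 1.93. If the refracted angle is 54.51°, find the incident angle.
sin θ₁ = (n₂/n₁)·sin θ₂ → θ₁ = 43.1°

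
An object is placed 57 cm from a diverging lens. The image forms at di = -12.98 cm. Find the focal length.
1/f = 1/do + 1/di → f = -16.81 cm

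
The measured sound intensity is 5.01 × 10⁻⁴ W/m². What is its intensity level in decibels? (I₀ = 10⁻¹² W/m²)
β = 10·log₁₀(I/I₀) = 87 dB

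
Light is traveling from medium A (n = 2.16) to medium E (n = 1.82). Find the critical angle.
θc = arcsin(n₂/n₁) = 57.41°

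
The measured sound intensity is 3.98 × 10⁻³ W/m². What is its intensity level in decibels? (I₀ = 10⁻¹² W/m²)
β = 10·log₁₀(I/I₀) = 96 dB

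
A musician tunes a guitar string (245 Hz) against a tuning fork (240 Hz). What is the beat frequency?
5 Hz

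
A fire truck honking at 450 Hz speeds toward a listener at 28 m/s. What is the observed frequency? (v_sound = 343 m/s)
f_obs = f·v/(v − v_s) = 490 Hz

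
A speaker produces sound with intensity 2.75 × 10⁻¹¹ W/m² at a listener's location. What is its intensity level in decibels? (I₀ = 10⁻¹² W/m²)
β = 10·log₁₀(I/I₀) = 14.39 dB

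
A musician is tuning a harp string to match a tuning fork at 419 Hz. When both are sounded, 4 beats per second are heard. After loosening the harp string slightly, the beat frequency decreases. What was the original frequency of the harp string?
423 Hz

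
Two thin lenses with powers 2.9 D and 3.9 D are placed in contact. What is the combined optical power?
P_total = P₁ + P₂ = 6.8 D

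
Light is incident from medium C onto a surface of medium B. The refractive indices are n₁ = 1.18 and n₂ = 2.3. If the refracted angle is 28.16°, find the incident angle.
sin θ₁ = (n₂/n₁)·sin θ₂ → θ₁ = 66.91°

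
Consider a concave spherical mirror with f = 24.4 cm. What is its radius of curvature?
R = 2|f| = 48.8 cm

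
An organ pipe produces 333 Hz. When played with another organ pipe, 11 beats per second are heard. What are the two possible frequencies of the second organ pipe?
f₂ = 333 ± 11 Hz → 344 Hz or 322 Hz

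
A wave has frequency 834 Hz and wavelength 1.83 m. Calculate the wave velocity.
v = fλ = 1526 m/s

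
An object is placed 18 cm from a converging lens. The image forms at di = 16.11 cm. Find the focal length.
1/f = 1/do + 1/di → f = 8.501 cm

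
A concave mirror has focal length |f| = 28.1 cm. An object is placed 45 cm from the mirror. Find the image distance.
f = +28.1 cm (concave); 1/di = 1/f − 1/do → di = 74.82 cm (real image, in front of mirror)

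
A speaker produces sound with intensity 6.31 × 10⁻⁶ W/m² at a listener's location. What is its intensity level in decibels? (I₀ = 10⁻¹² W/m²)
β = 10·log₁₀(I/I₀) = 68 dB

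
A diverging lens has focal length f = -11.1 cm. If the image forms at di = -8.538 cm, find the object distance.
1/do = 1/f − 1/di → do = 36.99 cm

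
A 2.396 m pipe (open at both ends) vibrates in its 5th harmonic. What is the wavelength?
λₙ = 2L/n = 0.9584 m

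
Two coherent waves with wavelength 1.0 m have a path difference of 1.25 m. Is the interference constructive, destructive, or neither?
neither (partial) — path difference = 1.25λ, neither a whole number of wavelengths nor an odd multiple of λ/2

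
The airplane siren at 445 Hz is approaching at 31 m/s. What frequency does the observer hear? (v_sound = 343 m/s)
f_obs = f·v/(v − v_s) = 489.2 Hz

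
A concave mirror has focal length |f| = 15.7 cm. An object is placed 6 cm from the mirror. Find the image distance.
f = +15.7 cm (concave); 1/di = 1/f − 1/do → di = -9.711 cm (virtual image, behind mirror)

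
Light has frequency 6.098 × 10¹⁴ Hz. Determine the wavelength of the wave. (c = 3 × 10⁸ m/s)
λ = c/f = 492 nm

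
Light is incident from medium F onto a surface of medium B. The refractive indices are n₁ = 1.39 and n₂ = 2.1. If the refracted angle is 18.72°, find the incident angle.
sin θ₁ = (n₂/n₁)·sin θ₂ → θ₁ = 29°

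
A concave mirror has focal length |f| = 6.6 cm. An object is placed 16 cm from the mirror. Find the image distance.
f = +6.6 cm (concave); 1/di = 1/f − 1/do → di = 11.23 cm (real image, in front of mirror)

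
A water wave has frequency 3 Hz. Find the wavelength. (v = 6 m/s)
λ = v/f = 2 m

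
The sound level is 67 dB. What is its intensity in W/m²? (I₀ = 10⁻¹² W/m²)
I = I₀·10^(β/10) = 5.01 × 10⁻⁶ W/m²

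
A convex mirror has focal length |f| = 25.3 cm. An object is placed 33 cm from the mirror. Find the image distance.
f = −25.3 cm (convex); 1/di = 1/f − 1/do → di = -14.32 cm (virtual image, behind mirror)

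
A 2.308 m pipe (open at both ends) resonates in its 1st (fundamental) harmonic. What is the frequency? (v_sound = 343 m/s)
fₙ = nv/(2L) = 74.31 Hz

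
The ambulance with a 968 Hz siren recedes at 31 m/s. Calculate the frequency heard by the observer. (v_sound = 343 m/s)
f_obs = f·v/(v + v_s) = 887.8 Hz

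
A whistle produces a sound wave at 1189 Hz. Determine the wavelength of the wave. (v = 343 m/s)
λ = v/f = 0.2885 m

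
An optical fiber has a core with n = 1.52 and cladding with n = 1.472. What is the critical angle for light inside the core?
θc = arcsin(n_cladding/n_core) = 75.56°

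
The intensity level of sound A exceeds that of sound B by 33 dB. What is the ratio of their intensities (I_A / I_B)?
I_A/I_B = 10^(Δβ/10) = 1995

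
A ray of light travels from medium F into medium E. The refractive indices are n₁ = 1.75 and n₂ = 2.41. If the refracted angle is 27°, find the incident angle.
sin θ₁ = (n₂/n₁)·sin θ₂ → θ₁ = 38.7°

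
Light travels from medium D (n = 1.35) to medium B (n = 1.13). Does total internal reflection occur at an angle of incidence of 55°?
θc = arcsin(n₂/n₁) = 56.83°; 55° < θc, so no — the ray refracts.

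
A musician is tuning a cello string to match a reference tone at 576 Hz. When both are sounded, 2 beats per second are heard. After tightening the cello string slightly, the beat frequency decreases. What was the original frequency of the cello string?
574 Hz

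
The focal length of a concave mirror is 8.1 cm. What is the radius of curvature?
R = 2|f| = 16.2 cm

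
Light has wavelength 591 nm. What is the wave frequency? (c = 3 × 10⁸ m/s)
f = c/λ = 5.076 × 10¹⁴ Hz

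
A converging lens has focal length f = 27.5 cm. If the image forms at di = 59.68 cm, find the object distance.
1/do = 1/f − 1/di → do = 51 cm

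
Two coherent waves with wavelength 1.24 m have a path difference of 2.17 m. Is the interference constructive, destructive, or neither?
neither (partial) — path difference = 1.75λ, neither a whole number of wavelengths nor an odd multiple of λ/2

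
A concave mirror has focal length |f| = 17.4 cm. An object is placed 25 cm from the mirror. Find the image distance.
f = +17.4 cm (concave); 1/di = 1/f − 1/do → di = 57.24 cm (real image, in front of mirror)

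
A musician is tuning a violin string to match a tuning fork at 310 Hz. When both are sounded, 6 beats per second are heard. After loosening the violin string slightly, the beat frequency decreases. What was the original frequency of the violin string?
316 Hz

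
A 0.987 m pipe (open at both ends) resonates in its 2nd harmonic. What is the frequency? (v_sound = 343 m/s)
fₙ = nv/(2L) = 347.5 Hz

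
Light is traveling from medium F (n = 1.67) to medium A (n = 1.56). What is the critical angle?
θc = arcsin(n₂/n₁) = 69.09°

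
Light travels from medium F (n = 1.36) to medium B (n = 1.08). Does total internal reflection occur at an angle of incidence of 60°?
θc = arcsin(n₂/n₁) = 52.57°; 60° > θc, so yes — total internal reflection.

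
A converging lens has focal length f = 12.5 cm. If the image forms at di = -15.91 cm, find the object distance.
1/do = 1/f − 1/di → do = 7 cm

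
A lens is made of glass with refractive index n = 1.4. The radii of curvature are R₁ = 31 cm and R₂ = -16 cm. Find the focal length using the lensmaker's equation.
1/f = (n − 1)(1/R₁ − 1/R₂) → f = 26.38 cm (converging lens)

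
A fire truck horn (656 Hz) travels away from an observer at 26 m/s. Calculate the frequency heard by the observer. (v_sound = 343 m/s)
f_obs = f·v/(v + v_s) = 609.8 Hz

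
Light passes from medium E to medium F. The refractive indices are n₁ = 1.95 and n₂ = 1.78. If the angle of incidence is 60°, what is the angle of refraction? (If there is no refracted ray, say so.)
sin θ₂ = (n₁/n₂)·sin θ₁ = 0.9487 → θ₂ = 71.57°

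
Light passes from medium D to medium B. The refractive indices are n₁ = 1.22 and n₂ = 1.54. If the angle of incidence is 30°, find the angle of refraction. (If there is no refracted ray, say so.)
sin θ₂ = (n₁/n₂)·sin θ₁ = 0.3961 → θ₂ = 23.33°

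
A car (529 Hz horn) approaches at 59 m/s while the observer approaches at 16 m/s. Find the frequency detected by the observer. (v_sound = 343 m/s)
f_obs = f·(v + v_o)/(v − v_s) = 668.7 Hz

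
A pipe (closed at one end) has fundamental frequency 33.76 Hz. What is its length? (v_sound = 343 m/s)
L = v/(4f₁) = 2.54 m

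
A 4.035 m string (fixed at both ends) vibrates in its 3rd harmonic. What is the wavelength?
λₙ = 2L/n = 2.69 m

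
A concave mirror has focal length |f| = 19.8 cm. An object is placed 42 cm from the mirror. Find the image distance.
f = +19.8 cm (concave); 1/di = 1/f − 1/do → di = 37.46 cm (real image, in front of mirror)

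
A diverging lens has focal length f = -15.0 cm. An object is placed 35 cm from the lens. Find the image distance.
1/di = 1/f − 1/do → di = -10.5 cm (virtual image)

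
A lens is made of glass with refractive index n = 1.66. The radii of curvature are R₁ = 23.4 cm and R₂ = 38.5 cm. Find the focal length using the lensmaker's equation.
1/f = (n − 1)(1/R₁ − 1/R₂) → f = 90.4 cm (converging lens)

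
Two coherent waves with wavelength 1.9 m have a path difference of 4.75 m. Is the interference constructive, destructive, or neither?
destructive — path difference = 2.5λ, an odd multiple of λ/2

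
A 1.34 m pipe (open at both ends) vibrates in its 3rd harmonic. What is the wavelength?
λₙ = 2L/n = 0.8933 m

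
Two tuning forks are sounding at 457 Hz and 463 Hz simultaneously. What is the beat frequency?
6 Hz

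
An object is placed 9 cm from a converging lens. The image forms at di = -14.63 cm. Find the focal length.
1/f = 1/do + 1/di → f = 23.39 cm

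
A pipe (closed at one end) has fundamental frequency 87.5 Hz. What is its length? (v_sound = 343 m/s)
L = v/(4f₁) = 0.98 m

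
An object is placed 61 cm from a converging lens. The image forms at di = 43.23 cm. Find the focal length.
1/f = 1/do + 1/di → f = 25.3 cm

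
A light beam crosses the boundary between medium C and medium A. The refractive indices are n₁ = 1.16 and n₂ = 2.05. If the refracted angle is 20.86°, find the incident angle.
sin θ₁ = (n₂/n₁)·sin θ₂ → θ₁ = 39°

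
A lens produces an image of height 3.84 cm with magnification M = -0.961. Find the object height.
ho = |hi|/|M| = 3.996 cm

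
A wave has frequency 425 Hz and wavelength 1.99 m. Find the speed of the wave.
v = fλ = 845.8 m/s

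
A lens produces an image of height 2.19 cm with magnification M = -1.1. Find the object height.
ho = |hi|/|M| = 1.991 cm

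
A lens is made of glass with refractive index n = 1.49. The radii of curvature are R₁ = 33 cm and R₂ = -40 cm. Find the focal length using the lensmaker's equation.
1/f = (n − 1)(1/R₁ − 1/R₂) → f = 36.9 cm (converging lens)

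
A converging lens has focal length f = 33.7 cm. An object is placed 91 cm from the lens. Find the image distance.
1/di = 1/f − 1/do → di = 53.52 cm (real image)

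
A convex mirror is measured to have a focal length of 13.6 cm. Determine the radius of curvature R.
R = 2|f| = 27.2 cm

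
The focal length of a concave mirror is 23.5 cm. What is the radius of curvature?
R = 2|f| = 47 cm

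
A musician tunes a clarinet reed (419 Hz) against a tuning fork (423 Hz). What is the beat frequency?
4 Hz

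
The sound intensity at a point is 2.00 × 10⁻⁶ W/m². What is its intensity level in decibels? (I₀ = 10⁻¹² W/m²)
β = 10·log₁₀(I/I₀) = 63.01 dB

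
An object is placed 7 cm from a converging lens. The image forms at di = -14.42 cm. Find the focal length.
1/f = 1/do + 1/di → f = 13.6 cm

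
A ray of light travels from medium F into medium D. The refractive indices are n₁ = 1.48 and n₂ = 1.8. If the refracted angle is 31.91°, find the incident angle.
sin θ₁ = (n₂/n₁)·sin θ₂ → θ₁ = 40.01°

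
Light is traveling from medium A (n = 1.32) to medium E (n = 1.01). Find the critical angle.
θc = arcsin(n₂/n₁) = 49.92°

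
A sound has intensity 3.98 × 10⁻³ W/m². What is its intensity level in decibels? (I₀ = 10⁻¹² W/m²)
β = 10·log₁₀(I/I₀) = 96 dB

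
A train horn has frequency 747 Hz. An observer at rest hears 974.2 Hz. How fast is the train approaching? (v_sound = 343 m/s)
v_s = v·(1 − f/f_obs) = 79.99 m/s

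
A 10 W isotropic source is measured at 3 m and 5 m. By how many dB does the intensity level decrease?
Δβ = 20·log₁₀(r₂/r₁) = 4.437 dB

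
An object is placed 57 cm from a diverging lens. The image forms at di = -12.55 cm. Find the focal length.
1/f = 1/do + 1/di → f = -16.09 cm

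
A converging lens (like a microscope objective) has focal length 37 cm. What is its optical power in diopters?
P = 1/f = 2.703 D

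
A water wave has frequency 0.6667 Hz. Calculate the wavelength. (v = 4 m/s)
λ = v/f = 6 m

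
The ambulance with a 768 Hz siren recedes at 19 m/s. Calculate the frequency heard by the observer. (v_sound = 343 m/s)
f_obs = f·v/(v + v_s) = 727.7 Hz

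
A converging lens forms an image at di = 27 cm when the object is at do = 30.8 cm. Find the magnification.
M = −di/do = -0.8766 (inverted image)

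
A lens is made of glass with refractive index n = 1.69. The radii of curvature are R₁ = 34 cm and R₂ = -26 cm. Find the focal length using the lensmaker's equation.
1/f = (n − 1)(1/R₁ − 1/R₂) → f = 21.35 cm (converging lens)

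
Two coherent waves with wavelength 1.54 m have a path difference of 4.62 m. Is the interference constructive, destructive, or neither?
constructive — path difference = 3λ, a whole number of wavelengths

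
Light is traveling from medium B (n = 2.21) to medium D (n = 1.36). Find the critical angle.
θc = arcsin(n₂/n₁) = 37.98°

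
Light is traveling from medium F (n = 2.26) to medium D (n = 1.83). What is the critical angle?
θc = arcsin(n₂/n₁) = 54.07°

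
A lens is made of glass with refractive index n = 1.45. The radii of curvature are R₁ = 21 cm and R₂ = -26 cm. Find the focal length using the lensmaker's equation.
1/f = (n − 1)(1/R₁ − 1/R₂) → f = 25.82 cm (converging lens)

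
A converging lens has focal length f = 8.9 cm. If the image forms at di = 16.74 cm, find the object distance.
1/do = 1/f − 1/di → do = 19 cm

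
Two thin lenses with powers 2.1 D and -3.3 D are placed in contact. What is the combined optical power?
P_total = P₁ + P₂ = -1.2 D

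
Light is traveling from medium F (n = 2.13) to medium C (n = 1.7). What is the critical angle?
θc = arcsin(n₂/n₁) = 52.95°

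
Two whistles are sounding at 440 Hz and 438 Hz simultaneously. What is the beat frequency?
2 Hz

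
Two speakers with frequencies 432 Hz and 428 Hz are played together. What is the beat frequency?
4 Hz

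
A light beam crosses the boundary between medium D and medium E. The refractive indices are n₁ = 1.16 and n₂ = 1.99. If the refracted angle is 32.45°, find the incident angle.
sin θ₁ = (n₂/n₁)·sin θ₂ → θ₁ = 67°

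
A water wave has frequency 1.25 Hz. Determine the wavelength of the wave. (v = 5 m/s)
λ = v/f = 4 m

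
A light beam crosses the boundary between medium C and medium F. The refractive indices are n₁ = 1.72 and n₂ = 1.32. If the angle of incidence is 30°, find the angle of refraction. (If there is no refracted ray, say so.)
sin θ₂ = (n₁/n₂)·sin θ₁ = 0.6515 → θ₂ = 40.66°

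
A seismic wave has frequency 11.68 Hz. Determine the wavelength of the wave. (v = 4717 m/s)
λ = v/f = 403.9 m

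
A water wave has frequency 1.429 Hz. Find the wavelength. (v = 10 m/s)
λ = v/f = 6.998 m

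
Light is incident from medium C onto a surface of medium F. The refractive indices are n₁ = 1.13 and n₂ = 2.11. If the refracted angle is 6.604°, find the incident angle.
sin θ₁ = (n₂/n₁)·sin θ₂ → θ₁ = 12.4°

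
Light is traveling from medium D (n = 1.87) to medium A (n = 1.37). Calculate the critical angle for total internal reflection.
θc = arcsin(n₂/n₁) = 47.11°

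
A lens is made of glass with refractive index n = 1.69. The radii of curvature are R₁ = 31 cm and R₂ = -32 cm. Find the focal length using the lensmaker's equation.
1/f = (n − 1)(1/R₁ − 1/R₂) → f = 22.82 cm (converging lens)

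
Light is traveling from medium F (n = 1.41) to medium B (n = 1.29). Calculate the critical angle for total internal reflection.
θc = arcsin(n₂/n₁) = 66.19°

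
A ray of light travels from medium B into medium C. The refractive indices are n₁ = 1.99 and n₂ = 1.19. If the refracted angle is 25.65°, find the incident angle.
sin θ₁ = (n₂/n₁)·sin θ₂ → θ₁ = 15°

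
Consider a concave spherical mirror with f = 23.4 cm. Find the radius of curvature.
R = 2|f| = 46.8 cm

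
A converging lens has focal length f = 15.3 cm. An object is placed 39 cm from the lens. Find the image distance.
1/di = 1/f − 1/do → di = 25.18 cm (real image)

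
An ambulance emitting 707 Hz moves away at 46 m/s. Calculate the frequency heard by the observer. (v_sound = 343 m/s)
f_obs = f·v/(v + v_s) = 623.4 Hz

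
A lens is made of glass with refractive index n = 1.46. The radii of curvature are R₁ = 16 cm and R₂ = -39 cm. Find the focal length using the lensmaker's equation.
1/f = (n − 1)(1/R₁ − 1/R₂) → f = 24.66 cm (converging lens)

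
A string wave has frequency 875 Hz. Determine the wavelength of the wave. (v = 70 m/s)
λ = v/f = 0.08 m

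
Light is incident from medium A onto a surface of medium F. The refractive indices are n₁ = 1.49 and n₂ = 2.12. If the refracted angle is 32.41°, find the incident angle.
sin θ₁ = (n₂/n₁)·sin θ₂ → θ₁ = 49.69°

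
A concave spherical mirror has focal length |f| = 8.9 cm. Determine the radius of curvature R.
R = 2|f| = 17.8 cm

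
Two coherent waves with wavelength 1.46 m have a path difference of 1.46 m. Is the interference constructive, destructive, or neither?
constructive — path difference = 1λ, a whole number of wavelengths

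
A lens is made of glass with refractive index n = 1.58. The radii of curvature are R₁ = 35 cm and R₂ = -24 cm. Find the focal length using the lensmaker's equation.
1/f = (n − 1)(1/R₁ − 1/R₂) → f = 24.55 cm (converging lens)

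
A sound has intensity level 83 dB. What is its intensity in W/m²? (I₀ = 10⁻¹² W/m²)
I = I₀·10^(β/10) = 2.00 × 10⁻⁴ W/m²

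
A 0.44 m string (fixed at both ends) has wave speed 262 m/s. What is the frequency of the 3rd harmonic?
fₙ = nv/(2L) = 893.2 Hz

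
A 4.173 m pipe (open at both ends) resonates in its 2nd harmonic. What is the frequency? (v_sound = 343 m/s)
fₙ = nv/(2L) = 82.2 Hz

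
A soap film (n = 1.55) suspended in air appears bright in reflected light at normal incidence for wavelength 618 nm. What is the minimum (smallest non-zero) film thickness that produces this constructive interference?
2nt = (m − ½)λ with m = 1 → t = (m − ½)λ/(2n) = 99.68 nm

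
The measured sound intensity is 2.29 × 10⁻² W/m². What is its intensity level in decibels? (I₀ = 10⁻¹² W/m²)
β = 10·log₁₀(I/I₀) = 103.6 dB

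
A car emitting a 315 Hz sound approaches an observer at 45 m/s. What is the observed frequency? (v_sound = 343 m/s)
f_obs = f·v/(v − v_s) = 362.6 Hz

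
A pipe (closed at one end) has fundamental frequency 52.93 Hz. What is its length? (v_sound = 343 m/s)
L = v/(4f₁) = 1.62 m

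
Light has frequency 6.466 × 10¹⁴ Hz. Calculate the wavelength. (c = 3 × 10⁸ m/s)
λ = c/f = 464 nm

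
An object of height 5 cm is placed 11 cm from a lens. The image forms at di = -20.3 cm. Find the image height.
hi = (-di/do) × ho = 9.227 cm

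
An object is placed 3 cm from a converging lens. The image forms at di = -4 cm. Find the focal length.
1/f = 1/do + 1/di → f = 12 cm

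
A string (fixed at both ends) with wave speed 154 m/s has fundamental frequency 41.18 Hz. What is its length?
L = v/(2f₁) = 1.87 m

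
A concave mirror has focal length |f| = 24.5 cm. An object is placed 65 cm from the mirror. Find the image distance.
f = +24.5 cm (concave); 1/di = 1/f − 1/do → di = 39.32 cm (real image, in front of mirror)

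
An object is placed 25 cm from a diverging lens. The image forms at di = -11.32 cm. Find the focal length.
1/f = 1/do + 1/di → f = -20.69 cm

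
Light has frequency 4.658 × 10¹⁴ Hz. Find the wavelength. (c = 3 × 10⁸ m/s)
λ = c/f = 644.1 nm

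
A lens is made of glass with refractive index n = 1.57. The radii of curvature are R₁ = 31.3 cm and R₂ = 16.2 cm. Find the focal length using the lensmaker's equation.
1/f = (n − 1)(1/R₁ − 1/R₂) → f = -58.91 cm (diverging lens)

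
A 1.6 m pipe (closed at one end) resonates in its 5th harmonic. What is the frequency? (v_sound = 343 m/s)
fₙ = nv/(4L) = 268 Hz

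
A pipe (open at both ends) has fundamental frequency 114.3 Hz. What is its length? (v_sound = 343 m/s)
L = v/(2f₁) = 1.5 m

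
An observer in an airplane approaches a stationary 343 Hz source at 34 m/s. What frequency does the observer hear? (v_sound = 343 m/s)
f_obs = f·(v + v_o)/v = 377 Hz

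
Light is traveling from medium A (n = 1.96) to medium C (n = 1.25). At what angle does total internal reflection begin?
θc = arcsin(n₂/n₁) = 39.62°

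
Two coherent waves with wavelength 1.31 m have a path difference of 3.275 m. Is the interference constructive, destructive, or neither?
destructive — path difference = 2.5λ, an odd multiple of λ/2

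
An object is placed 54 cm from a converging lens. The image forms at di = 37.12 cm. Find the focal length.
1/f = 1/do + 1/di → f = 22 cm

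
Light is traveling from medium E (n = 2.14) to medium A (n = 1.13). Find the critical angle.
θc = arcsin(n₂/n₁) = 31.87°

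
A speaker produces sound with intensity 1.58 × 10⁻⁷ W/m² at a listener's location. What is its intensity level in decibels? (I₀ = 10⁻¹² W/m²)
β = 10·log₁₀(I/I₀) = 51.99 dB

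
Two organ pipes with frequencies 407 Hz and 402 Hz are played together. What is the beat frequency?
5 Hz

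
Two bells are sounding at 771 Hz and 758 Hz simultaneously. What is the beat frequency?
13 Hz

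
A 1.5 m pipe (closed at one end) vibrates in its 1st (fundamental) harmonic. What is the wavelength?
λₙ = 4L/n = 6 m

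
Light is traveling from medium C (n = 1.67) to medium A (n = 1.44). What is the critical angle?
θc = arcsin(n₂/n₁) = 59.57°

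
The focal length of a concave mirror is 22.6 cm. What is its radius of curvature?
R = 2|f| = 45.2 cm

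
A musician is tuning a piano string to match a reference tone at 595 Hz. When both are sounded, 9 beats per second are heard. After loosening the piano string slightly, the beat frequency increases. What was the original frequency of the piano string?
586 Hz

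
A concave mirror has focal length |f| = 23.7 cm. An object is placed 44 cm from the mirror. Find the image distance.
f = +23.7 cm (concave); 1/di = 1/f − 1/do → di = 51.37 cm (real image, in front of mirror)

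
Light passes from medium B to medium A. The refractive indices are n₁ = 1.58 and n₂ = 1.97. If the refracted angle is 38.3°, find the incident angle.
sin θ₁ = (n₂/n₁)·sin θ₂ → θ₁ = 50.6°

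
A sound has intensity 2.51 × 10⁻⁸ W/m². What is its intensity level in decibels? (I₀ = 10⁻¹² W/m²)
β = 10·log₁₀(I/I₀) = 44 dB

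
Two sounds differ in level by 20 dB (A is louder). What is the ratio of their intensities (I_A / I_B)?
I_A/I_B = 10^(Δβ/10) = 100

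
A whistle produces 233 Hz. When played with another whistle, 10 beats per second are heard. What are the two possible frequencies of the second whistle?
f₂ = 233 ± 10 Hz → 243 Hz or 223 Hz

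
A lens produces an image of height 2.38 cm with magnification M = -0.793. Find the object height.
ho = |hi|/|M| = 3.001 cm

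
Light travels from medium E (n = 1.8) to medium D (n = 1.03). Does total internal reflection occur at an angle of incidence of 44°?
θc = arcsin(n₂/n₁) = 34.91°; 44° > θc, so yes — total internal reflection.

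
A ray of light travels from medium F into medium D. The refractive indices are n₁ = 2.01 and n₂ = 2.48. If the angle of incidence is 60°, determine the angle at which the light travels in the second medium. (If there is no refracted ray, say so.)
sin θ₂ = (n₁/n₂)·sin θ₁ = 0.7019 → θ₂ = 44.58°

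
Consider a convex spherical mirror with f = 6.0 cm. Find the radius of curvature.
R = 2|f| = 12 cm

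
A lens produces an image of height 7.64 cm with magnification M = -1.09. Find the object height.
ho = |hi|/|M| = 7.009 cm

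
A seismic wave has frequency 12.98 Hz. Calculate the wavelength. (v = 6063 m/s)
λ = v/f = 467.1 m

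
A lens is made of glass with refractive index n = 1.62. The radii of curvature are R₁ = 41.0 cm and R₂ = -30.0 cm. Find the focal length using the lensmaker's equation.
1/f = (n − 1)(1/R₁ − 1/R₂) → f = 27.94 cm (converging lens)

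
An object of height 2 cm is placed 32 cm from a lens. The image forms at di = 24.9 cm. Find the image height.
hi = (-di/do) × ho = -1.556 cm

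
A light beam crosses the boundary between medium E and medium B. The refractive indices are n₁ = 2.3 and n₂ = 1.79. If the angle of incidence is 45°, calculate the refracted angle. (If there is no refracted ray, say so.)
sin θ₂ = (n₁/n₂)·sin θ₁ = 0.9086 → θ₂ = 65.31°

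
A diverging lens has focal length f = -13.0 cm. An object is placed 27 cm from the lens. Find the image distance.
1/di = 1/f − 1/do → di = -8.775 cm (virtual image)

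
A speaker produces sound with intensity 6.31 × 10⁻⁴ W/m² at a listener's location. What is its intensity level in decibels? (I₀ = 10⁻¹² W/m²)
β = 10·log₁₀(I/I₀) = 88 dB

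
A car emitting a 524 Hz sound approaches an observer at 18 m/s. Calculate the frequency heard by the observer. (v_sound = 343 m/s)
f_obs = f·v/(v − v_s) = 553 Hz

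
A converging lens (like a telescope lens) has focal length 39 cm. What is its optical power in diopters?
P = 1/f = 2.564 D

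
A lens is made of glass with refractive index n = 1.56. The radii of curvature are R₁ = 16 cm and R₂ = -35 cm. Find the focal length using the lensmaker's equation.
1/f = (n − 1)(1/R₁ − 1/R₂) → f = 19.61 cm (converging lens)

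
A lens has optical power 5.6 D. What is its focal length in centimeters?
f = 1/P = 17.86 cm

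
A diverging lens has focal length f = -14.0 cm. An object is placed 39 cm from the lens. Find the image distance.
1/di = 1/f − 1/do → di = -10.3 cm (virtual image)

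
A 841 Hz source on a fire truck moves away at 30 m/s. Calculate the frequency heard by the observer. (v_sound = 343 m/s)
f_obs = f·v/(v + v_s) = 773.4 Hz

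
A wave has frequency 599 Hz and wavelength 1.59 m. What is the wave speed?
v = fλ = 952.4 m/s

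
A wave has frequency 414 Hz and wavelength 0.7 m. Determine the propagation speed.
v = fλ = 289.8 m/s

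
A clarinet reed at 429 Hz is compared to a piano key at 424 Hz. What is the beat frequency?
5 Hz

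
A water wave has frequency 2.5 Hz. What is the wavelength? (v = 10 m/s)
λ = v/f = 4 m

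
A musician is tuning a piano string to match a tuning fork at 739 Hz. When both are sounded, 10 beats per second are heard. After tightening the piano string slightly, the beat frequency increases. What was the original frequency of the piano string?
749 Hz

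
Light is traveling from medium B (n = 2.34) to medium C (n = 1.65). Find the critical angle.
θc = arcsin(n₂/n₁) = 44.84°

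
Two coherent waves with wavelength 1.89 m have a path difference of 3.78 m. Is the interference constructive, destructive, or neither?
constructive — path difference = 2λ, a whole number of wavelengths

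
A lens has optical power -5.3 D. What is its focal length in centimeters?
f = 1/P = -18.87 cm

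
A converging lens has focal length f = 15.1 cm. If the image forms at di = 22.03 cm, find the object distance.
1/do = 1/f − 1/di → do = 48 cm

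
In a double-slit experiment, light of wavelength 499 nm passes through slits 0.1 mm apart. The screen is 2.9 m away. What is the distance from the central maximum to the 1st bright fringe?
y = mλL/d = 14.47 mm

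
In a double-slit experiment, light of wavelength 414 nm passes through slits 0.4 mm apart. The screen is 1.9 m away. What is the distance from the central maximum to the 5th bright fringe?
y = mλL/d = 9.833 mm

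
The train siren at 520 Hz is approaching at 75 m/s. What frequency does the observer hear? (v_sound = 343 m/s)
f_obs = f·v/(v − v_s) = 665.5 Hz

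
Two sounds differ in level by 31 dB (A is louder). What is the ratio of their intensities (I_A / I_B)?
I_A/I_B = 10^(Δβ/10) = 1259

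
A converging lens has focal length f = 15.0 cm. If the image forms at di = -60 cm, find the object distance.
1/do = 1/f − 1/di → do = 12 cm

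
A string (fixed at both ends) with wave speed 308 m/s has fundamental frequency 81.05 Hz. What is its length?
L = v/(2f₁) = 1.9 m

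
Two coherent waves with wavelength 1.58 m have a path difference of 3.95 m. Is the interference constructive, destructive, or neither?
destructive — path difference = 2.5λ, an odd multiple of λ/2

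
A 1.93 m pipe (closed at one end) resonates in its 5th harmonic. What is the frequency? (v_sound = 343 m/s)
fₙ = nv/(4L) = 222.2 Hz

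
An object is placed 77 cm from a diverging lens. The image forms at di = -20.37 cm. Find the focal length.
1/f = 1/do + 1/di → f = -27.7 cm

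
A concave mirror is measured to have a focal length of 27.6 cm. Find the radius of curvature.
R = 2|f| = 55.2 cm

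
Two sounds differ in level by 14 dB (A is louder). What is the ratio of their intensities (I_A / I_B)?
I_A/I_B = 10^(Δβ/10) = 25.12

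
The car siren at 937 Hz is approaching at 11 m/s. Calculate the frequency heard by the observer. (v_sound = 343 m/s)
f_obs = f·v/(v − v_s) = 968 Hz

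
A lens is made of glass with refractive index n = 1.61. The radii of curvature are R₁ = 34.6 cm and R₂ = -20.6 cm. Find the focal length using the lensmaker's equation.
1/f = (n − 1)(1/R₁ − 1/R₂) → f = 21.17 cm (converging lens)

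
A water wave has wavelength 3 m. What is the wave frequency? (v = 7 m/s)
f = v/λ = 2.333 Hz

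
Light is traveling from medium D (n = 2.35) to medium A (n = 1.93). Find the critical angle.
θc = arcsin(n₂/n₁) = 55.21°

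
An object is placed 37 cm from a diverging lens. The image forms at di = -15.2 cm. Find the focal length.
1/f = 1/do + 1/di → f = -25.8 cm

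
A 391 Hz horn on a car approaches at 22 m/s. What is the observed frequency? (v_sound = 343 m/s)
f_obs = f·v/(v − v_s) = 417.8 Hz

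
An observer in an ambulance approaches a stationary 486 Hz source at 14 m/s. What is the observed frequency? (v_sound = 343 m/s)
f_obs = f·(v + v_o)/v = 505.8 Hz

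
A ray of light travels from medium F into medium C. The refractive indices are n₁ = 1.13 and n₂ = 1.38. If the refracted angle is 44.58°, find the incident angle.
sin θ₁ = (n₂/n₁)·sin θ₂ → θ₁ = 59°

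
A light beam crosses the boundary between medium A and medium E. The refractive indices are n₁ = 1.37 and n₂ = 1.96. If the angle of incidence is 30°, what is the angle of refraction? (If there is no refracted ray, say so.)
sin θ₂ = (n₁/n₂)·sin θ₁ = 0.3495 → θ₂ = 20.46°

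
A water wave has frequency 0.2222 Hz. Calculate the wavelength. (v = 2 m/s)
λ = v/f = 9.001 m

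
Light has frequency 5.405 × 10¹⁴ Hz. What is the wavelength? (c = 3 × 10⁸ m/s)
λ = c/f = 555 nm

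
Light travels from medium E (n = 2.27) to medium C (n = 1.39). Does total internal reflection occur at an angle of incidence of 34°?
θc = arcsin(n₂/n₁) = 37.76°; 34° < θc, so no — the ray refracts.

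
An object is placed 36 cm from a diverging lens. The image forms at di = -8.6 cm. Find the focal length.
1/f = 1/do + 1/di → f = -11.3 cm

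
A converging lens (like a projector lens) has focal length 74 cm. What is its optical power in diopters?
P = 1/f = 1.351 D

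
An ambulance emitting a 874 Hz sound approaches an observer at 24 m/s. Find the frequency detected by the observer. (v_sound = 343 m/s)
f_obs = f·v/(v − v_s) = 939.8 Hz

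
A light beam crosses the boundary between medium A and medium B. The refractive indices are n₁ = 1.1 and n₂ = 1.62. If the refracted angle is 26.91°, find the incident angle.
sin θ₁ = (n₂/n₁)·sin θ₂ → θ₁ = 41.8°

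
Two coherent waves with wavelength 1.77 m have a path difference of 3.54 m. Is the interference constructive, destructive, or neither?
constructive — path difference = 2λ, a whole number of wavelengths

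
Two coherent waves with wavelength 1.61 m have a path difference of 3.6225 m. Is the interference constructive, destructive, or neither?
neither (partial) — path difference = 2.25λ, neither a whole number of wavelengths nor an odd multiple of λ/2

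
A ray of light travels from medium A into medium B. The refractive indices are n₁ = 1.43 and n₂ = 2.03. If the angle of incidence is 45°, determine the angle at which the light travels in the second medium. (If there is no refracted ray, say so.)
sin θ₂ = (n₁/n₂)·sin θ₁ = 0.4981 → θ₂ = 29.88°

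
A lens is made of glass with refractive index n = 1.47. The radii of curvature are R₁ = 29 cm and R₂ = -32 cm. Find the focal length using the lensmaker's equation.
1/f = (n − 1)(1/R₁ − 1/R₂) → f = 32.37 cm (converging lens)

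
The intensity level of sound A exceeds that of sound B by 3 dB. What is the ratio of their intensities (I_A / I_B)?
I_A/I_B = 10^(Δβ/10) = 1.995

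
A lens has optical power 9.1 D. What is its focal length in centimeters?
f = 1/P = 10.99 cm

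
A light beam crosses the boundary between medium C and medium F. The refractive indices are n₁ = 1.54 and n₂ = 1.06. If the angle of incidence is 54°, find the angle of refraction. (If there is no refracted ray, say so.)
sin θ₂ = (n₁/n₂)·sin θ₁ = 1.175 > 1, so there is no refracted ray — the light undergoes total internal reflection.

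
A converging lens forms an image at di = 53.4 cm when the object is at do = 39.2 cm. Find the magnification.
M = −di/do = -1.362 (inverted image)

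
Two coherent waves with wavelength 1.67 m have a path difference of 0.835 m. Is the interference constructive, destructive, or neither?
destructive — path difference = 0.5λ, an odd multiple of λ/2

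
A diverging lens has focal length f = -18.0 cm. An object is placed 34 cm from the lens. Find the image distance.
1/di = 1/f − 1/do → di = -11.77 cm (virtual image)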